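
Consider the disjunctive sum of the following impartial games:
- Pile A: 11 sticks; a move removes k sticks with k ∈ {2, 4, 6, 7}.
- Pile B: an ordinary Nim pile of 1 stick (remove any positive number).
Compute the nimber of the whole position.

0

Grundy values for pile A (subtraction set {2, 4, 6, 7}):
k:     0  1  2  3  4  5  6  7  8  9 10 11
g(k):  0  0  1  1  2  2  3  3  4  0  0  1
So g(11) = 1.
Pile B is a plain Nim pile of size 1, so its Grundy value is 1.
The value of a disjunctive sum is the nim-sum of the parts.
Combined value = 1 XOR 1 = 0.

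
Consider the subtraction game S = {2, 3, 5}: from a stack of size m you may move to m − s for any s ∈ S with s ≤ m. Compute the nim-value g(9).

Compute g(0), g(1), … for moves {2, 3, 5}:
g(0) = mex{} = 0
g(1) = mex{} = 0
g(2) = mex{0} = 1
g(3) = mex{0} = 1
g(4) = mex{0,1} = 2
g(5) = mex{0,1} = 2
g(6) = mex{0,1,2} = 3
g(7) = mex{1,2} = 0
g(8) = mex{1,2,3} = 0
g(9) = mex{0,2,3} = 1
So g(9) = 1.

1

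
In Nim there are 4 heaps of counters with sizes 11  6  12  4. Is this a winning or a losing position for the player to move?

In binary:
  1011  (11)
  0110  (6)
  1100  (12)
  0100  (4)
  ----
  0101  (5)
The nim-sum is 5 ≠ 0, so this is an N-position: the player to move can win.

Winning position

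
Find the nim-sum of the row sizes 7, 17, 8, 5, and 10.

Compute the nim-sum pairwise:
7 ⊕ 17 = 22
22 ⊕ 8 = 30
30 ⊕ 5 = 27
27 ⊕ 10 = 17

17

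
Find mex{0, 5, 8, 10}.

1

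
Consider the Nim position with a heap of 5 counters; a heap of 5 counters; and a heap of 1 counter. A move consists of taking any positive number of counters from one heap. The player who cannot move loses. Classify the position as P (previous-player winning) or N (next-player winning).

N-position

Compute the nim-sum pairwise:
5 XOR 5 = 0
0 XOR 1 = 1
The nim-sum is 1 ≠ 0, so this is an N-position: the player to move can win.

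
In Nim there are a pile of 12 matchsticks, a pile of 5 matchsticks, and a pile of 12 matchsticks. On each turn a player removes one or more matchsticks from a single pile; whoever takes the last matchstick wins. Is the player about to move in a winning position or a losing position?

Compute the nim-sum pairwise:
12 XOR 5 = 9
9 XOR 12 = 5
The nim-sum is 5 ≠ 0, so this is an N-position: the player to move can win.

Winning position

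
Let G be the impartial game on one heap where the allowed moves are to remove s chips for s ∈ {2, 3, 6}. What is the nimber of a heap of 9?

0

Build the Grundy sequence with g(k) = mex{g(k−s) : s ∈ {2, 3, 6}, s ≤ k}:
g(0) = mex{} = 0
g(1) = mex{} = 0
g(2) = mex{0} = 1
g(3) = mex{0} = 1
g(4) = mex{0,1} = 2
g(5) = mex{1} = 0
g(6) = mex{0,1,2} = 3
g(7) = mex{0,2} = 1
g(8) = mex{0,1,3} = 2
g(9) = mex{1,3} = 0
So g(9) = 0.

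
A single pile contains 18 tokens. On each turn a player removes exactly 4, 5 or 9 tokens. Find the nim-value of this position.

Build the Grundy sequence with g(k) = mex{g(k−s) : s ∈ {4, 5, 9}, s ≤ k}:
k:     0  1  2  3  4  5  6  7  8  9 10 11 12 13 14 15 16 17 18
g(k):  0  0  0  0  1  1  1  1  2  2  2  2  3  0  0  0  0  1  1
So g(18) = 1.

1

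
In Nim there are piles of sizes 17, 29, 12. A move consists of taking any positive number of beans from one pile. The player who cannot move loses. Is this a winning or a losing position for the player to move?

Write each in binary and XOR column by column:
  10001  (17)
  11101  (29)
  01100  (12)
  -----
  00000  (0)
The nim-sum is 0, so this is a P-position: the player to move is in a losing position under optimal play.

Losing position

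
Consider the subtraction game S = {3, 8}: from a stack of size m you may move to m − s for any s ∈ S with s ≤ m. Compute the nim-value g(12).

Build the Grundy sequence with g(k) = mex{g(k−s) : s ∈ {3, 8}, s ≤ k}:
g(0) = mex{} = 0
g(1) = mex{} = 0
g(2) = mex{} = 0
g(3) = mex{0} = 1
g(4) = mex{0} = 1
g(5) = mex{0} = 1
g(6) = mex{1} = 0
g(7) = mex{1} = 0
g(8) = mex{0,1} = 2
g(9) = mex{0} = 1
g(10) = mex{0} = 1
g(11) = mex{1,2} = 0
g(12) = mex{1} = 0
So g(12) = 0.

0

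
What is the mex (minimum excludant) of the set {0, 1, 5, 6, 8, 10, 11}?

The values 0, 1 are all present; 2 is the first non-negative integer missing from the set.

2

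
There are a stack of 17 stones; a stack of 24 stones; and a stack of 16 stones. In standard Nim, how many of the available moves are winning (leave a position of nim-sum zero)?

3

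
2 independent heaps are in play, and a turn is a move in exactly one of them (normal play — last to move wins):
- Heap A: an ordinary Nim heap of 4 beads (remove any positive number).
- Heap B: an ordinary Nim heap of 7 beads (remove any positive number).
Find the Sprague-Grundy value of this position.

Heap A is a plain Nim heap of size 4, so its Grundy value is 4.
Heap B is a plain Nim heap of size 7, so its Grundy value is 7.
The value of a disjunctive sum is the nim-sum of the parts.
Combined value = 4 ⊕ 7 = 3.

3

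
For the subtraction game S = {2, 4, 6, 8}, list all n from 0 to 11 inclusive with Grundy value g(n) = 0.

0, 1, 10, 11

Compute g(0), g(1), … for moves {2, 4, 6, 8}:
g(0) = mex{} = 0
g(1) = mex{} = 0
g(2) = mex{0} = 1
g(3) = mex{0} = 1
g(4) = mex{0,1} = 2
g(5) = mex{0,1} = 2
g(6) = mex{0,1,2} = 3
g(7) = mex{0,1,2} = 3
g(8) = mex{0,1,2,3} = 4
g(9) = mex{0,1,2,3} = 4
g(10) = mex{1,2,3,4} = 0
g(11) = mex{1,2,3,4} = 0
The P-positions (g = 0) in 0..11 are 0, 1, 10, 11.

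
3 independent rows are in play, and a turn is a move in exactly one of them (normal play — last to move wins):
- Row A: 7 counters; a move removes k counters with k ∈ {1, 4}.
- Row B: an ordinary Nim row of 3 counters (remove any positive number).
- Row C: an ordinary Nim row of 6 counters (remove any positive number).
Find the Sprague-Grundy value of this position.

Build the Grundy sequence for row A with g(k) = mex{g(k−s) : s ∈ {1, 4}, s ≤ k}:
g(0) = mex{} = 0
g(1) = mex{0} = 1
g(2) = mex{1} = 0
g(3) = mex{0} = 1
g(4) = mex{0,1} = 2
g(5) = mex{1,2} = 0
g(6) = mex{0} = 1
g(7) = mex{1} = 0
So g(7) = 0.
Row B is a plain Nim row of size 3, so its Grundy value is 3.
Row C is a plain Nim row of size 6, so its Grundy value is 6.
By the Sprague-Grundy theorem, the Grundy value of a sum of independent games is the XOR of the component values.
Combined value = 0 ⊕ 3 ⊕ 6 = 5.

5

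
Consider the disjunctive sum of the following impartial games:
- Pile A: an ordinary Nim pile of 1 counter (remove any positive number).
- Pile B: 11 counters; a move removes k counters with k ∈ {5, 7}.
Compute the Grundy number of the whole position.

3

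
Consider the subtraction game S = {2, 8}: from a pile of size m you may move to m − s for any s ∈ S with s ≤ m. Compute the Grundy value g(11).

Grundy values for subtraction set {2, 8}:
k:     0  1  2  3  4  5  6  7  8  9 10 11
g(k):  0  0  1  1  0  0  1  1  2  2  0  0
So g(11) = 0.

0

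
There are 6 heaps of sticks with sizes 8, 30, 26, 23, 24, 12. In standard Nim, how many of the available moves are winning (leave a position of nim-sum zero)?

Compute the nim-sum pairwise:
8 ^ 30 = 22
22 ^ 26 = 12
12 ^ 23 = 27
27 ^ 24 = 3
3 ^ 12 = 15
The overall nim-sum is X = 15. A heap of size p has a winning move iff p XOR X < p (reduce it to p XOR X).
  8: 8 XOR 15 = 7 < 8 — winning move (to 7).
  30: 30 XOR 15 = 17 < 30 — winning move (to 17).
  26: 26 XOR 15 = 21 < 26 — winning move (to 21).
  23: 23 XOR 15 = 24 ≥ 23 — no move.
  24: 24 XOR 15 = 23 < 24 — winning move (to 23).
  12: 12 XOR 15 = 3 < 12 — winning move (to 3).
That gives 5 winning moves.

5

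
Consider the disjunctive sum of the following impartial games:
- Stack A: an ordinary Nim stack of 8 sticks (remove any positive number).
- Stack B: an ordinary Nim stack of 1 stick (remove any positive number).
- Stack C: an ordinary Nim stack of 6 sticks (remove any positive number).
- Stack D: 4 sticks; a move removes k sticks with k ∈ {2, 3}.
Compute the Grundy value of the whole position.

13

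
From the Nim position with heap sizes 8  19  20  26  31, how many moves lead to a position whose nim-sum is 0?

3

Nim-sum: 8 ^ 19 ^ 20 ^ 26 ^ 31 = 10.
The overall nim-sum is X = 10. A heap of size p has a winning move iff p XOR X < p (reduce it to p XOR X).
  8: 8 XOR 10 = 2 < 8 — winning move (to 2).
  19: 19 XOR 10 = 25 ≥ 19 — no move.
  20: 20 XOR 10 = 30 ≥ 20 — no move.
  26: 26 XOR 10 = 16 < 26 — winning move (to 16).
  31: 31 XOR 10 = 21 < 31 — winning move (to 21).
That gives 3 winning moves.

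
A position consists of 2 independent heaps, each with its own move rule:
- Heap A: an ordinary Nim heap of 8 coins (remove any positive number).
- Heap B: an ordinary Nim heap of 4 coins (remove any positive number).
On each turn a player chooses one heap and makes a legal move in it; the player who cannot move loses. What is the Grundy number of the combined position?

Heap A is a plain Nim heap of size 8, so its Grundy value is 8.
Heap B is a plain Nim heap of size 4, so its Grundy value is 4.
By the Sprague-Grundy theorem, the Grundy value of a sum of independent games is the XOR of the component values.
Combined value = 8 ⊕ 4 = 12.

12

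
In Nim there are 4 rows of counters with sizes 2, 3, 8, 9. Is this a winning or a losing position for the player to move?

Nim-sum: 2 ^ 3 ^ 8 ^ 9 = 0.
The nim-sum is 0, so this is a P-position: the player to move is in a losing position under optimal play.

Losing position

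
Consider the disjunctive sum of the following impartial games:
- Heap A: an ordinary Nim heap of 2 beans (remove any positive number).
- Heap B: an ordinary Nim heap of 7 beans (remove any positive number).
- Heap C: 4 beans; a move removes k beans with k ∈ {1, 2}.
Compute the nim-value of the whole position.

Heap A is a plain Nim heap of size 2, so its Grundy value is 2.
Heap B is a plain Nim heap of size 7, so its Grundy value is 7.
Build the Grundy sequence for heap C with g(k) = mex{g(k−s) : s ∈ {1, 2}, s ≤ k}:
k:     0  1  2  3  4
g(k):  0  1  2  0  1
So g(4) = 1.
By the Sprague-Grundy theorem, the Grundy value of a sum of independent games is the XOR of the component values.
Combined value = 2 ⊕ 7 ⊕ 1 = 4.

4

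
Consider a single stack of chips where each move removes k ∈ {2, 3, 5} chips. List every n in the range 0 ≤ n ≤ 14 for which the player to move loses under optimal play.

Build the Grundy sequence with g(k) = mex{g(k−s) : s ∈ {2, 3, 5}, s ≤ k}:
k:     0  1  2  3  4  5  6  7  8  9 10 11 12 13 14
g(k):  0  0  1  1  2  2  3  0  0  1  1  2  2  3  0
The P-positions (g = 0) in 0..14 are 0, 1, 7, 8, 14.

0, 1, 7, 8, 14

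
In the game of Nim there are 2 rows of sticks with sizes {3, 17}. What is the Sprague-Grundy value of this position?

18

Nim-sum: 3 XOR 17 = 18.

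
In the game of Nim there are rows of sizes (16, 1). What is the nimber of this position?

17

Nim-sum: 16 XOR 1 = 17.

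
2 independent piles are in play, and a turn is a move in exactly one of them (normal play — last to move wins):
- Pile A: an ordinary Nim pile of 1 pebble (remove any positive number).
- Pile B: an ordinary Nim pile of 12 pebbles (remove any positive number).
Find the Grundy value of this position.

Pile A is a plain Nim pile of size 1, so its Grundy value is 1.
Pile B is a plain Nim pile of size 12, so its Grundy value is 12.
The value of a disjunctive sum is the nim-sum of the parts.
Combined value = 1 XOR 12 = 13.

13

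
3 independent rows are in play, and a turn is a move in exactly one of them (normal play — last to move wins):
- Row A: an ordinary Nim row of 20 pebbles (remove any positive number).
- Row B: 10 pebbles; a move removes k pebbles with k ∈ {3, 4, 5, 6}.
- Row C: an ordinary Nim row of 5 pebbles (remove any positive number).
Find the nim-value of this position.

Row A is a plain Nim row of size 20, so its Grundy value is 20.
For row B, compute g(0), g(1), … with moves {3, 4, 5, 6}:
g(0) = mex{} = 0
g(1) = mex{} = 0
g(2) = mex{} = 0
g(3) = mex{0} = 1
g(4) = mex{0} = 1
g(5) = mex{0} = 1
g(6) = mex{0,1} = 2
g(7) = mex{0,1} = 2
g(8) = mex{0,1} = 2
g(9) = mex{1,2} = 0
g(10) = mex{1,2} = 0
So g(10) = 0.
Row C is a plain Nim row of size 5, so its Grundy value is 5.
The value of a disjunctive sum is the nim-sum of the parts.
Combined value = 20 XOR 0 XOR 5 = 17.

17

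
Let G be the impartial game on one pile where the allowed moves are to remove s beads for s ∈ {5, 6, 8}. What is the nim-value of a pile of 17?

0

Grundy values for subtraction set {5, 6, 8}:
k:     0  1  2  3  4  5  6  7  8  9 10 11 12 13 14 15 16 17
g(k):  0  0  0  0  0  1  1  1  1  1  2  2  2  0  0  0  0  0
So g(17) = 0.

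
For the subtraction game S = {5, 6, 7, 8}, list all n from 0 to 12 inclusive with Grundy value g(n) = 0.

0, 1, 2, 3, 4

Compute g(0), g(1), … for moves {5, 6, 7, 8}:
k:     0  1  2  3  4  5  6  7  8  9 10 11 12
g(k):  0  0  0  0  0  1  1  1  1  1  2  2  2
The P-positions (g = 0) in 0..12 are 0, 1, 2, 3, 4.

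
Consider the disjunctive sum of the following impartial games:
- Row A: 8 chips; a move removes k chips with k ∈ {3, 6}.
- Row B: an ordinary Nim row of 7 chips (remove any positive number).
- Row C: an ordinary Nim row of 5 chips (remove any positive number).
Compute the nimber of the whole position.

0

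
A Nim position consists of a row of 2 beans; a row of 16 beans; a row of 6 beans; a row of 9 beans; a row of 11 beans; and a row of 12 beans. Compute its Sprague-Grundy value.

Nim-sum: 2 ⊕ 16 ⊕ 6 ⊕ 9 ⊕ 11 ⊕ 12 = 26.

26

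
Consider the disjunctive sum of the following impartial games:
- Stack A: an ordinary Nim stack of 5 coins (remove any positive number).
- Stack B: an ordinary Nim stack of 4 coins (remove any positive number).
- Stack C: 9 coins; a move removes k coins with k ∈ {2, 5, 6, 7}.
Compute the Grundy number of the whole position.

Stack A is a plain Nim stack of size 5, so its Grundy value is 5.
Stack B is a plain Nim stack of size 4, so its Grundy value is 4.
Build the Grundy sequence for stack C with g(k) = mex{g(k−s) : s ∈ {2, 5, 6, 7}, s ≤ k}:
g(0) = mex{} = 0
g(1) = mex{} = 0
g(2) = mex{0} = 1
g(3) = mex{0} = 1
g(4) = mex{1} = 0
g(5) = mex{0,1} = 2
g(6) = mex{0} = 1
g(7) = mex{0,1,2} = 3
g(8) = mex{0,1} = 2
g(9) = mex{0,1,3} = 2
So g(9) = 2.
By the Sprague-Grundy theorem, the Grundy value of a sum of independent games is the XOR of the component values.
Combined value = 5 ⊕ 4 ⊕ 2 = 3.

3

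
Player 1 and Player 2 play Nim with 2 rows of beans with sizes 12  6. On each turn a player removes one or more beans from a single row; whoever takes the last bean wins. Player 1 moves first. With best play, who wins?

Compute the nim-sum pairwise:
12 ⊕ 6 = 10
The nim-sum is 10 ≠ 0, so this is an N-position: the player to move can win; Player 1 has a winning move.

Player 1 wins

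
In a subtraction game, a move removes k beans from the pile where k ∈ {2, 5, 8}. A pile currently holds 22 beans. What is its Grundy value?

1

Build the Grundy sequence with g(k) = mex{g(k−s) : s ∈ {2, 5, 8}, s ≤ k}:
k:     0  1  2  3  4  5  6  7  8  9 10 11 12 13 14 15 16 17 18 19 20 21 22
g(k):  0  0  1  1  0  2  1  0  2  1  0  0  1  1  0  2  1  0  2  1  0  0  1
So g(22) = 1.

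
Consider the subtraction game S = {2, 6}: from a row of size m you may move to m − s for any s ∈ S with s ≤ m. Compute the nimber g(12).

Compute g(0), g(1), … for moves {2, 6}:
k:     0  1  2  3  4  5  6  7  8  9 10 11 12
g(k):  0  0  1  1  0  0  1  1  0  0  1  1  0
So g(12) = 0.

0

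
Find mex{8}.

0

0 is not in the set, so the mex is 0.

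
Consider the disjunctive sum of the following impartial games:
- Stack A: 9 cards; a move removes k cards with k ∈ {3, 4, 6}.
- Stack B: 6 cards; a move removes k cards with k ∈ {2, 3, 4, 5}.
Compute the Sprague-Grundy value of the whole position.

3

Grundy values for stack A (subtraction set {3, 4, 6}):
g(0) = mex{} = 0
g(1) = mex{} = 0
g(2) = mex{} = 0
g(3) = mex{0} = 1
g(4) = mex{0} = 1
g(5) = mex{0} = 1
g(6) = mex{0,1} = 2
g(7) = mex{0,1} = 2
g(8) = mex{0,1} = 2
g(9) = mex{1,2} = 0
So g(9) = 0.
Build the Grundy sequence for stack B with g(k) = mex{g(k−s) : s ∈ {2, 3, 4, 5}, s ≤ k}:
g(0) = mex{} = 0
g(1) = mex{} = 0
g(2) = mex{0} = 1
g(3) = mex{0} = 1
g(4) = mex{0,1} = 2
g(5) = mex{0,1} = 2
g(6) = mex{0,1,2} = 3
So g(6) = 3.
By the Sprague-Grundy theorem, the Grundy value of a sum of independent games is the XOR of the component values.
Combined value = 0 XOR 3 = 3.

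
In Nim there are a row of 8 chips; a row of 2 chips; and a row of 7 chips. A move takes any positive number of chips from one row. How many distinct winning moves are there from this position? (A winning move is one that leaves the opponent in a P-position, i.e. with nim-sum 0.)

Compute the nim-sum pairwise:
8 ⊕ 2 = 10
10 ⊕ 7 = 13
The overall nim-sum is X = 13. A row of size p has a winning move iff p XOR X < p (reduce it to p XOR X).
  8: 8 XOR 13 = 5 < 8 — winning move (to 5).
  2: 2 XOR 13 = 15 ≥ 2 — no move.
  7: 7 XOR 13 = 10 ≥ 7 — no move.
That gives 1 winning move.

1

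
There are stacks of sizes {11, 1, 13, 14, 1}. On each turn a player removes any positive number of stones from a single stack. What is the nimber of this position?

Nim-sum: 11 ^ 1 ^ 13 ^ 14 ^ 1 = 8.

8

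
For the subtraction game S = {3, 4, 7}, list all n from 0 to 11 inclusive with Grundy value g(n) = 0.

Grundy values for subtraction set {3, 4, 7}:
k:     0  1  2  3  4  5  6  7  8  9 10 11
g(k):  0  0  0  1  1  1  2  2  2  3  0  0
The P-positions (g = 0) in 0..11 are 0, 1, 2, 10, 11.

0, 1, 2, 10, 11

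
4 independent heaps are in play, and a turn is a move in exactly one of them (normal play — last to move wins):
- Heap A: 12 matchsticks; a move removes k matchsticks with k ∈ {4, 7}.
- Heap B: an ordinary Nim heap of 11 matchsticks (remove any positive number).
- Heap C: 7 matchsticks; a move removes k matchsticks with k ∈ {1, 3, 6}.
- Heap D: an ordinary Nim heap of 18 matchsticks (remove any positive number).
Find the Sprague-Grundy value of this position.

Build the Grundy sequence for heap A with g(k) = mex{g(k−s) : s ∈ {4, 7}, s ≤ k}:
k:     0  1  2  3  4  5  6  7  8  9 10 11 12
g(k):  0  0  0  0  1  1  1  1  2  2  2  0  0
So g(12) = 0.
Heap B is a plain Nim heap of size 11, so its Grundy value is 11.
Grundy values for heap C (subtraction set {1, 3, 6}):
k:     0  1  2  3  4  5  6  7
g(k):  0  1  0  1  0  1  2  3
So g(7) = 3.
Heap D is a plain Nim heap of size 18, so its Grundy value is 18.
The value of a disjunctive sum is the nim-sum of the parts.
Combined value = 0 ⊕ 11 ⊕ 3 ⊕ 18 = 26.

26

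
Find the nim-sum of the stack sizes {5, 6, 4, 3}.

Compute the nim-sum pairwise:
5 XOR 6 = 3
3 XOR 4 = 7
7 XOR 3 = 4

4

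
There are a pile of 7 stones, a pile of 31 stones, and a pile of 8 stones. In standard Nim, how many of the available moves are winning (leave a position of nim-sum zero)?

In binary:
  00111  (7)
  11111  (31)
  01000  (8)
  -----
  10000  (16)
The overall nim-sum is X = 16. A pile of size p has a winning move iff p XOR X < p (reduce it to p XOR X).
  7: 7 XOR 16 = 23 ≥ 7 — no move.
  31: 31 XOR 16 = 15 < 31 — winning move (to 15).
  8: 8 XOR 16 = 24 ≥ 8 — no move.
That gives 1 winning move.

1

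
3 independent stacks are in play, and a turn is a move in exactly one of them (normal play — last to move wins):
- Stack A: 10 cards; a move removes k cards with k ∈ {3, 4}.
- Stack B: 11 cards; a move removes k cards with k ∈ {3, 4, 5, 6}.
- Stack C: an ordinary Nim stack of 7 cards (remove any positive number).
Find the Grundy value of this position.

For stack A, compute g(0), g(1), … with moves {3, 4}:
k:     0  1  2  3  4  5  6  7  8  9 10
g(k):  0  0  0  1  1  1  2  0  0  0  1
So g(10) = 1.
Grundy values for stack B (subtraction set {3, 4, 5, 6}):
k:     0  1  2  3  4  5  6  7  8  9 10 11
g(k):  0  0  0  1  1  1  2  2  2  0  0  0
So g(11) = 0.
Stack C is a plain Nim stack of size 7, so its Grundy value is 7.
The value of a disjunctive sum is the nim-sum of the parts.
Combined value = 1 ⊕ 0 ⊕ 7 = 6.

6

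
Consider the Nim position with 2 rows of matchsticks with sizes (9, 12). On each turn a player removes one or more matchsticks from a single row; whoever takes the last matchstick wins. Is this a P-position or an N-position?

N-position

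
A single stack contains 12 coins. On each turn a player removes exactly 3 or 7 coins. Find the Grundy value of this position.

Build the Grundy sequence with g(k) = mex{g(k−s) : s ∈ {3, 7}, s ≤ k}:
k:     0  1  2  3  4  5  6  7  8  9 10 11 12
g(k):  0  0  0  1  1  1  0  2  2  1  0  0  0
So g(12) = 0.

0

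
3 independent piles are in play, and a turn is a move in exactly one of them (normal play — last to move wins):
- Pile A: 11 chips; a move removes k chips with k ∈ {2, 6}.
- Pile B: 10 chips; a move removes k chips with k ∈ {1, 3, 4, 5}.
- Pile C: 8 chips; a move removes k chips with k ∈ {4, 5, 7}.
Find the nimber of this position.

3

For pile A, compute g(0), g(1), … with moves {2, 6}:
g(0) = mex{} = 0
g(1) = mex{} = 0
g(2) = mex{0} = 1
g(3) = mex{0} = 1
g(4) = mex{1} = 0
g(5) = mex{1} = 0
g(6) = mex{0} = 1
g(7) = mex{0} = 1
g(8) = mex{1} = 0
g(9) = mex{1} = 0
g(10) = mex{0} = 1
g(11) = mex{0} = 1
So g(11) = 1.
Grundy values for pile B (subtraction set {1, 3, 4, 5}):
k:     0  1  2  3  4  5  6  7  8  9 10
g(k):  0  1  0  1  2  3  2  3  0  1  0
So g(10) = 0.
For pile C, compute g(0), g(1), … with moves {4, 5, 7}:
k:     0  1  2  3  4  5  6  7  8
g(k):  0  0  0  0  1  1  1  1  2
So g(8) = 2.
The value of a disjunctive sum is the nim-sum of the parts.
Combined value = 1 XOR 0 XOR 2 = 3.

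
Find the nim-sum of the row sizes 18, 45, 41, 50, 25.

Nim-sum: 18 ^ 45 ^ 41 ^ 50 ^ 25 = 61.

61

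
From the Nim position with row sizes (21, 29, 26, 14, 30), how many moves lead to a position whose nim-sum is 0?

Compute the nim-sum pairwise:
21 ⊕ 29 = 8
8 ⊕ 26 = 18
18 ⊕ 14 = 28
28 ⊕ 30 = 2
The overall nim-sum is X = 2. A row of size p has a winning move iff p XOR X < p (reduce it to p XOR X).
  21: 21 XOR 2 = 23 ≥ 21 — no move.
  29: 29 XOR 2 = 31 ≥ 29 — no move.
  26: 26 XOR 2 = 24 < 26 — winning move (to 24).
  14: 14 XOR 2 = 12 < 14 — winning move (to 12).
  30: 30 XOR 2 = 28 < 30 — winning move (to 28).
That gives 3 winning moves.

3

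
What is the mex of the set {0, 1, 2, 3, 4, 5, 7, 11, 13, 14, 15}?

The values 0, 1, 2, 3, 4, 5 are all present; 6 is the first non-negative integer missing from the set.

6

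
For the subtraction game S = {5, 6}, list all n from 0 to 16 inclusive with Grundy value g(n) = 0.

0, 1, 2, 3, 4, 11, 12, 13, 14, 15

Compute g(0), g(1), … for moves {5, 6}:
k:     0  1  2  3  4  5  6  7  8  9 10 11 12 13 14 15 16
g(k):  0  0  0  0  0  1  1  1  1  1  2  0  0  0  0  0  1
The P-positions (g = 0) in 0..16 are 0, 1, 2, 3, 4, 11, 12, 13, 14, 15.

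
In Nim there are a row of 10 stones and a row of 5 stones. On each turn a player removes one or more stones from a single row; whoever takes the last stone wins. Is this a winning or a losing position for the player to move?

Winning position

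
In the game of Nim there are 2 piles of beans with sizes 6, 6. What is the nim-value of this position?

0

Bitwise XOR of the heap sizes:
  110  (6)
  110  (6)
  ---
  000  (0)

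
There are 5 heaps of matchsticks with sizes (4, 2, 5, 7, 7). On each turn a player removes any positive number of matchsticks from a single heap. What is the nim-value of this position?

3

Nim-sum: 4 ^ 2 ^ 5 ^ 7 ^ 7 = 3.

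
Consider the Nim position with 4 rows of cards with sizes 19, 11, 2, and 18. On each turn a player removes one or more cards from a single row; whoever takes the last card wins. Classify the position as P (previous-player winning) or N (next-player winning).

N-position

Nim-sum: 19 ⊕ 11 ⊕ 2 ⊕ 18 = 8.
The nim-sum is 8 ≠ 0, so this is an N-position: the player to move can win.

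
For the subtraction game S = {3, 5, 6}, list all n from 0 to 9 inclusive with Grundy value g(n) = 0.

0, 1, 2, 9

Compute g(0), g(1), … for moves {3, 5, 6}:
g(0) = mex{} = 0
g(1) = mex{} = 0
g(2) = mex{} = 0
g(3) = mex{0} = 1
g(4) = mex{0} = 1
g(5) = mex{0} = 1
g(6) = mex{0,1} = 2
g(7) = mex{0,1} = 2
g(8) = mex{0,1} = 2
g(9) = mex{1,2} = 0
The P-positions (g = 0) in 0..9 are 0, 1, 2, 9.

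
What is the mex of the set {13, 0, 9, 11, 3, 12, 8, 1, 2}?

The values 0, 1, 2, 3 are all present; 4 is the first non-negative integer missing from the set.

4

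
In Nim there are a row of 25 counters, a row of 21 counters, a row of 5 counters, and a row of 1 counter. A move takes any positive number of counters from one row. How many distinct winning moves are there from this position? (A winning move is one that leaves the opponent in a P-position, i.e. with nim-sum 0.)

1

Compute the nim-sum pairwise:
25 ⊕ 21 = 12
12 ⊕ 5 = 9
9 ⊕ 1 = 8
The overall nim-sum is X = 8. A row of size p has a winning move iff p XOR X < p (reduce it to p XOR X).
  25: 25 XOR 8 = 17 < 25 — winning move (to 17).
  21: 21 XOR 8 = 29 ≥ 21 — no move.
  5: 5 XOR 8 = 13 ≥ 5 — no move.
  1: 1 XOR 8 = 9 ≥ 1 — no move.
That gives 1 winning move.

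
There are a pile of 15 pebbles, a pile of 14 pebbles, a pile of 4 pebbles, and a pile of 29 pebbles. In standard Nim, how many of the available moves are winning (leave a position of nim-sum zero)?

1

In binary:
  01111  (15)
  01110  (14)
  00100  (4)
  11101  (29)
  -----
  11000  (24)
The overall nim-sum is X = 24. A pile of size p has a winning move iff p XOR X < p (reduce it to p XOR X).
  15: 15 XOR 24 = 23 ≥ 15 — no move.
  14: 14 XOR 24 = 22 ≥ 14 — no move.
  4: 4 XOR 24 = 28 ≥ 4 — no move.
  29: 29 XOR 24 = 5 < 29 — winning move (to 5).
That gives 1 winning move.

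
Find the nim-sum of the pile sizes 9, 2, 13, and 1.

Compute the nim-sum pairwise:
9 ⊕ 2 = 11
11 ⊕ 13 = 6
6 ⊕ 1 = 7

7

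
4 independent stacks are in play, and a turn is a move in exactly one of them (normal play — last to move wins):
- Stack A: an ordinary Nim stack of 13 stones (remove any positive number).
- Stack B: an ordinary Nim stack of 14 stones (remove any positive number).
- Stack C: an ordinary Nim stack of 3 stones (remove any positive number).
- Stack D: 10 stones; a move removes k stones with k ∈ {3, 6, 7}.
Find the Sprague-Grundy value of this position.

0

Stack A is a plain Nim stack of size 13, so its Grundy value is 13.
Stack B is a plain Nim stack of size 14, so its Grundy value is 14.
Stack C is a plain Nim stack of size 3, so its Grundy value is 3.
For stack D, compute g(0), g(1), … with moves {3, 6, 7}:
k:     0  1  2  3  4  5  6  7  8  9 10
g(k):  0  0  0  1  1  1  2  2  2  3  0
So g(10) = 0.
The value of a disjunctive sum is the nim-sum of the parts.
Combined value = 13 XOR 14 XOR 3 XOR 0 = 0.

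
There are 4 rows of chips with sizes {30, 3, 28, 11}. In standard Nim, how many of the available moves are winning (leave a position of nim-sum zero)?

3

In binary:
  11110  (30)
  00011  (3)
  11100  (28)
  01011  (11)
  -----
  01010  (10)
The overall nim-sum is X = 10. A row of size p has a winning move iff p XOR X < p (reduce it to p XOR X).
  30: 30 XOR 10 = 20 < 30 — winning move (to 20).
  3: 3 XOR 10 = 9 ≥ 3 — no move.
  28: 28 XOR 10 = 22 < 28 — winning move (to 22).
  11: 11 XOR 10 = 1 < 11 — winning move (to 1).
That gives 3 winning moves.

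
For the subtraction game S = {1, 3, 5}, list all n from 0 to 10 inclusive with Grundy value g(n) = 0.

0, 2, 4, 6, 8, 10

Build the Grundy sequence with g(k) = mex{g(k−s) : s ∈ {1, 3, 5}, s ≤ k}:
k:     0  1  2  3  4  5  6  7  8  9 10
g(k):  0  1  0  1  0  1  0  1  0  1  0
The P-positions (g = 0) in 0..10 are 0, 2, 4, 6, 8, 10.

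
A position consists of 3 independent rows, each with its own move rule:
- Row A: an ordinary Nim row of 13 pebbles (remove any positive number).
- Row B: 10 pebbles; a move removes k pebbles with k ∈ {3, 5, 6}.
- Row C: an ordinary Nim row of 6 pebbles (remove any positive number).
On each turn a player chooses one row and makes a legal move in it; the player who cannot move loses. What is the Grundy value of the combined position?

11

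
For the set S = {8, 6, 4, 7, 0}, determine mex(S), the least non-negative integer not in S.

0 is in the set but 1 is not, so the mex is 1.

1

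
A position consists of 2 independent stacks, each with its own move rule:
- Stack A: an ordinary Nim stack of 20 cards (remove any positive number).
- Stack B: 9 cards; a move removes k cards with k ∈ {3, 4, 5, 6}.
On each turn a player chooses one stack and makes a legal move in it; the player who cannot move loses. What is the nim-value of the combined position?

Stack A is a plain Nim stack of size 20, so its Grundy value is 20.
Grundy values for stack B (subtraction set {3, 4, 5, 6}):
g(0) = mex{} = 0
g(1) = mex{} = 0
g(2) = mex{} = 0
g(3) = mex{0} = 1
g(4) = mex{0} = 1
g(5) = mex{0} = 1
g(6) = mex{0,1} = 2
g(7) = mex{0,1} = 2
g(8) = mex{0,1} = 2
g(9) = mex{1,2} = 0
So g(9) = 0.
By the Sprague-Grundy theorem, the Grundy value of a sum of independent games is the XOR of the component values.
Combined value = 20 ⊕ 0 = 20.

20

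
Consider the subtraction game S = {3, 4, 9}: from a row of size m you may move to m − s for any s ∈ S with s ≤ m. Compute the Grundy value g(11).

1

Build the Grundy sequence with g(k) = mex{g(k−s) : s ∈ {3, 4, 9}, s ≤ k}:
g(0) = mex{} = 0
g(1) = mex{} = 0
g(2) = mex{} = 0
g(3) = mex{0} = 1
g(4) = mex{0} = 1
g(5) = mex{0} = 1
g(6) = mex{0,1} = 2
g(7) = mex{1} = 0
g(8) = mex{1} = 0
g(9) = mex{0,1,2} = 3
g(10) = mex{0,2} = 1
g(11) = mex{0} = 1
So g(11) = 1.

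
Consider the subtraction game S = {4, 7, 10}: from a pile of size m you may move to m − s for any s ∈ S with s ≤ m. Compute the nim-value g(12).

Grundy values for subtraction set {4, 7, 10}:
k:     0  1  2  3  4  5  6  7  8  9 10 11 12
g(k):  0  0  0  0  1  1  1  1  2  2  2  2  3
So g(12) = 3.

3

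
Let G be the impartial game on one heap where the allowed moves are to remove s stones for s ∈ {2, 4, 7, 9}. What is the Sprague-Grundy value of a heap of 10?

Compute g(0), g(1), … for moves {2, 4, 7, 9}:
k:     0  1  2  3  4  5  6  7  8  9 10
g(k):  0  0  1  1  2  2  0  3  1  4  2
So g(10) = 2.

2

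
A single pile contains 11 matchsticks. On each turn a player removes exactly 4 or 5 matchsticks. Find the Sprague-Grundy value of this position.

0

Grundy values for subtraction set {4, 5}:
g(0) = mex{} = 0
g(1) = mex{} = 0
g(2) = mex{} = 0
g(3) = mex{} = 0
g(4) = mex{0} = 1
g(5) = mex{0} = 1
g(6) = mex{0} = 1
g(7) = mex{0} = 1
g(8) = mex{0,1} = 2
g(9) = mex{1} = 0
g(10) = mex{1} = 0
g(11) = mex{1} = 0
So g(11) = 0.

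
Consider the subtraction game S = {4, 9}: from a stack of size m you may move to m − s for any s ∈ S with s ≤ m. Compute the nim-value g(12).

1

Build the Grundy sequence with g(k) = mex{g(k−s) : s ∈ {4, 9}, s ≤ k}:
k:     0  1  2  3  4  5  6  7  8  9 10 11 12
g(k):  0  0  0  0  1  1  1  1  0  2  2  2  1
So g(12) = 1.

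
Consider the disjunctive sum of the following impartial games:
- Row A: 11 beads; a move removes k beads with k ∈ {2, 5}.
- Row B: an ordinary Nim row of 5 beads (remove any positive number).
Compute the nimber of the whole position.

5

Build the Grundy sequence for row A with g(k) = mex{g(k−s) : s ∈ {2, 5}, s ≤ k}:
k:     0  1  2  3  4  5  6  7  8  9 10 11
g(k):  0  0  1  1  0  2  1  0  0  1  1  0
So g(11) = 0.
Row B is a plain Nim row of size 5, so its Grundy value is 5.
The value of a disjunctive sum is the nim-sum of the parts.
Combined value = 0 XOR 5 = 5.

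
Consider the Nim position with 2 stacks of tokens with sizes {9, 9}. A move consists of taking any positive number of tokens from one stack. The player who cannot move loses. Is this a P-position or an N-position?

Compute the nim-sum pairwise:
9 ⊕ 9 = 0
The nim-sum is 0, so this is a P-position: the player to move is in a losing position under optimal play.

P-position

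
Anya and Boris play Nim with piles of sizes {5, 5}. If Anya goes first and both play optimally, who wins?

Boris wins

Compute the nim-sum pairwise:
5 XOR 5 = 0
The nim-sum is 0, so this is a P-position: the player to move is in a losing position under optimal play; Anya is about to move from it and so loses — Boris wins.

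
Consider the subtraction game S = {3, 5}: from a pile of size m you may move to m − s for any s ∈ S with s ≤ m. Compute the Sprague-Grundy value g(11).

Build the Grundy sequence with g(k) = mex{g(k−s) : s ∈ {3, 5}, s ≤ k}:
g(0) = mex{} = 0
g(1) = mex{} = 0
g(2) = mex{} = 0
g(3) = mex{0} = 1
g(4) = mex{0} = 1
g(5) = mex{0} = 1
g(6) = mex{0,1} = 2
g(7) = mex{0,1} = 2
g(8) = mex{1} = 0
g(9) = mex{1,2} = 0
g(10) = mex{1,2} = 0
g(11) = mex{0,2} = 1
So g(11) = 1.

1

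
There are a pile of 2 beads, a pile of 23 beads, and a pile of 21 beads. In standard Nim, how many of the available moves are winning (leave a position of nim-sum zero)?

0

Bitwise XOR of the heap sizes:
  00010  (2)
  10111  (23)
  10101  (21)
  -----
  00000  (0)
The nim-sum is already 0, so every move leaves a nonzero nim-sum — there are no winning moves.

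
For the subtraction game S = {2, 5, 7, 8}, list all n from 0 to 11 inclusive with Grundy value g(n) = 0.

0, 1, 4, 10

Compute g(0), g(1), … for moves {2, 5, 7, 8}:
g(0) = mex{} = 0
g(1) = mex{} = 0
g(2) = mex{0} = 1
g(3) = mex{0} = 1
g(4) = mex{1} = 0
g(5) = mex{0,1} = 2
g(6) = mex{0} = 1
g(7) = mex{0,1,2} = 3
g(8) = mex{0,1} = 2
g(9) = mex{0,1,3} = 2
g(10) = mex{1,2} = 0
g(11) = mex{0,1,2} = 3
The P-positions (g = 0) in 0..11 are 0, 1, 4, 10.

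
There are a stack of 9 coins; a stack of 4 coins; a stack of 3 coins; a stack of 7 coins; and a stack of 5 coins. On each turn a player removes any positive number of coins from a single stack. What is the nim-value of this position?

Compute the nim-sum pairwise:
9 XOR 4 = 13
13 XOR 3 = 14
14 XOR 7 = 9
9 XOR 5 = 12

12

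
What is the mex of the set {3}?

0

0 is not in the set, so the mex is 0.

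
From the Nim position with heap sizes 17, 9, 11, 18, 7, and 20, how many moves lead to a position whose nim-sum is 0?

3

Nim-sum: 17 XOR 9 XOR 11 XOR 18 XOR 7 XOR 20 = 18.
The overall nim-sum is X = 18. A heap of size p has a winning move iff p XOR X < p (reduce it to p XOR X).
  17: 17 XOR 18 = 3 < 17 — winning move (to 3).
  9: 9 XOR 18 = 27 ≥ 9 — no move.
  11: 11 XOR 18 = 25 ≥ 11 — no move.
  18: 18 XOR 18 = 0 < 18 — winning move (to 0).
  7: 7 XOR 18 = 21 ≥ 7 — no move.
  20: 20 XOR 18 = 6 < 20 — winning move (to 6).
That gives 3 winning moves.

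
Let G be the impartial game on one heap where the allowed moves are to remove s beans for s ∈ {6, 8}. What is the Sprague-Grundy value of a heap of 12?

2

Compute g(0), g(1), … for moves {6, 8}:
k:     0  1  2  3  4  5  6  7  8  9 10 11 12
g(k):  0  0  0  0  0  0  1  1  1  1  1  1  2
So g(12) = 2.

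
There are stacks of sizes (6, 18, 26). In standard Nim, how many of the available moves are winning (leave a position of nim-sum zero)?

1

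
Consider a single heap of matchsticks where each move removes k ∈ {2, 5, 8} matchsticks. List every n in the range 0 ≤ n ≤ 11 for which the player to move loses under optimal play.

0, 1, 4, 7, 10, 11

Compute g(0), g(1), … for moves {2, 5, 8}:
g(0) = mex{} = 0
g(1) = mex{} = 0
g(2) = mex{0} = 1
g(3) = mex{0} = 1
g(4) = mex{1} = 0
g(5) = mex{0,1} = 2
g(6) = mex{0} = 1
g(7) = mex{1,2} = 0
g(8) = mex{0,1} = 2
g(9) = mex{0} = 1
g(10) = mex{1,2} = 0
g(11) = mex{1} = 0
The P-positions (g = 0) in 0..11 are 0, 1, 4, 7, 10, 11.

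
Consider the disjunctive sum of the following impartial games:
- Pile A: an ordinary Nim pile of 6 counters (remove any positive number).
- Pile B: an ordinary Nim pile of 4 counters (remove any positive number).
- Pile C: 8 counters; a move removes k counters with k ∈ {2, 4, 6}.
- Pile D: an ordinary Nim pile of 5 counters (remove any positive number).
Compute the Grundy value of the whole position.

7

Pile A is a plain Nim pile of size 6, so its Grundy value is 6.
Pile B is a plain Nim pile of size 4, so its Grundy value is 4.
Grundy values for pile C (subtraction set {2, 4, 6}):
k:     0  1  2  3  4  5  6  7  8
g(k):  0  0  1  1  2  2  3  3  0
So g(8) = 0.
Pile D is a plain Nim pile of size 5, so its Grundy value is 5.
The value of a disjunctive sum is the nim-sum of the parts.
Combined value = 6 XOR 4 XOR 0 XOR 5 = 7.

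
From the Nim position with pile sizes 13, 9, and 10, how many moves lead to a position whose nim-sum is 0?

3

Compute the nim-sum pairwise:
13 ^ 9 = 4
4 ^ 10 = 14
The overall nim-sum is X = 14. A pile of size p has a winning move iff p XOR X < p (reduce it to p XOR X).
  13: 13 XOR 14 = 3 < 13 — winning move (to 3).
  9: 9 XOR 14 = 7 < 9 — winning move (to 7).
  10: 10 XOR 14 = 4 < 10 — winning move (to 4).
That gives 3 winning moves.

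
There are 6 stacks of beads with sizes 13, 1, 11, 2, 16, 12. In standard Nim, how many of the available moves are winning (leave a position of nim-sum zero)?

In binary:
  01101  (13)
  00001  (1)
  01011  (11)
  00010  (2)
  10000  (16)
  01100  (12)
  -----
  11001  (25)
The overall nim-sum is X = 25. A stack of size p has a winning move iff p XOR X < p (reduce it to p XOR X).
  13: 13 XOR 25 = 20 ≥ 13 — no move.
  1: 1 XOR 25 = 24 ≥ 1 — no move.
  11: 11 XOR 25 = 18 ≥ 11 — no move.
  2: 2 XOR 25 = 27 ≥ 2 — no move.
  16: 16 XOR 25 = 9 < 16 — winning move (to 9).
  12: 12 XOR 25 = 21 ≥ 12 — no move.
That gives 1 winning move.

1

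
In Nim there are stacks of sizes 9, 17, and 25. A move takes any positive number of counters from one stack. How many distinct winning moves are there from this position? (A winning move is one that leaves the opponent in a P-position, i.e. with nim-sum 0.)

3

Bitwise XOR of the heap sizes:
  01001  (9)
  10001  (17)
  11001  (25)
  -----
  00001  (1)
The overall nim-sum is X = 1. A stack of size p has a winning move iff p XOR X < p (reduce it to p XOR X).
  9: 9 XOR 1 = 8 < 9 — winning move (to 8).
  17: 17 XOR 1 = 16 < 17 — winning move (to 16).
  25: 25 XOR 1 = 24 < 25 — winning move (to 24).
That gives 3 winning moves.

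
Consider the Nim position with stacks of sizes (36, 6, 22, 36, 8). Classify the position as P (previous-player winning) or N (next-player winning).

N-position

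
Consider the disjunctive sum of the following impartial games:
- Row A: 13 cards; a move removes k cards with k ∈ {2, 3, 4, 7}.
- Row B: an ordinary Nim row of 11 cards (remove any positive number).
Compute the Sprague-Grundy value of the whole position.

Grundy values for row A (subtraction set {2, 3, 4, 7}):
k:     0  1  2  3  4  5  6  7  8  9 10 11 12 13
g(k):  0  0  1  1  2  2  0  3  1  4  2  0  0  1
So g(13) = 1.
Row B is a plain Nim row of size 11, so its Grundy value is 11.
By the Sprague-Grundy theorem, the Grundy value of a sum of independent games is the XOR of the component values.
Combined value = 1 ⊕ 11 = 10.

10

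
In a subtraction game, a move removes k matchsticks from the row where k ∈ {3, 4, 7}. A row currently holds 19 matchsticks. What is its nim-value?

Grundy values for subtraction set {3, 4, 7}:
k:     0  1  2  3  4  5  6  7  8  9 10 11 12 13 14 15 16 17 18 19
g(k):  0  0  0  1  1  1  2  2  2  3  0  0  0  1  1  1  2  2  2  3
So g(19) = 3.

3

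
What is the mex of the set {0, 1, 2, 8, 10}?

3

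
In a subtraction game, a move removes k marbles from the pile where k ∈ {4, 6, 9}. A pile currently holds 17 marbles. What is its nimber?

1

Compute g(0), g(1), … for moves {4, 6, 9}:
k:     0  1  2  3  4  5  6  7  8  9 10 11 12 13 14 15 16 17
g(k):  0  0  0  0  1  1  1  1  2  2  2  2  3  0  0  0  0  1
So g(17) = 1.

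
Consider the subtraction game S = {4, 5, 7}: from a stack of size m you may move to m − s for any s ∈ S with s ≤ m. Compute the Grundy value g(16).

Build the Grundy sequence with g(k) = mex{g(k−s) : s ∈ {4, 5, 7}, s ≤ k}:
k:     0  1  2  3  4  5  6  7  8  9 10 11 12 13 14 15 16
g(k):  0  0  0  0  1  1  1  1  2  2  2  0  0  0  0  1  1
So g(16) = 1.

1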